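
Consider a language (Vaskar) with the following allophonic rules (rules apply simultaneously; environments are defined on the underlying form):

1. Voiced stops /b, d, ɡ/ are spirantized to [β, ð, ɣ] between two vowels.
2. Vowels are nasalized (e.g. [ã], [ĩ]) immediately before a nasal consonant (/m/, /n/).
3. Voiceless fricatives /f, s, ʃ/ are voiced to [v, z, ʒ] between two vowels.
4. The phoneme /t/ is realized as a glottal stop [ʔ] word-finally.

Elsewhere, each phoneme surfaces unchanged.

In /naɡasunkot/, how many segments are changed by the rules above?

Segments that undergo a rule: /ɡ/ → [ɣ] (rule 1); /s/ → [z] (rule 3); /u/ → [ũ] (rule 2); /t/ → [ʔ] (rule 4).
All other segments surface unchanged.

4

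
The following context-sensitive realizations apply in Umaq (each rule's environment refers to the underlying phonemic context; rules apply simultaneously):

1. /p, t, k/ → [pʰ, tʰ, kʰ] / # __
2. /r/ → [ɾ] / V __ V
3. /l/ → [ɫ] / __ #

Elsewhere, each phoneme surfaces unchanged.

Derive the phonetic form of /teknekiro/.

/t/ (word-initial): word-initially, so rule 1 applies → [tʰ].
/e/ stays [e].
/k/ — between /e/ and /n/; rule 1 does not apply here → [k].
/n/ stays [n].
/e/ (between /n/ and /k/) is unaffected → [e].
/k/ — between /e/ and /i/; rule 1 does not apply here → [k].
/i/ (between /k/ and /r/) is unaffected → [i].
/r/ (between /i/ and /o/) occurs between two vowels → [ɾ] by rule 2.
/o/ (word-final): no rule targets it → [o].

[tʰeknekiɾo]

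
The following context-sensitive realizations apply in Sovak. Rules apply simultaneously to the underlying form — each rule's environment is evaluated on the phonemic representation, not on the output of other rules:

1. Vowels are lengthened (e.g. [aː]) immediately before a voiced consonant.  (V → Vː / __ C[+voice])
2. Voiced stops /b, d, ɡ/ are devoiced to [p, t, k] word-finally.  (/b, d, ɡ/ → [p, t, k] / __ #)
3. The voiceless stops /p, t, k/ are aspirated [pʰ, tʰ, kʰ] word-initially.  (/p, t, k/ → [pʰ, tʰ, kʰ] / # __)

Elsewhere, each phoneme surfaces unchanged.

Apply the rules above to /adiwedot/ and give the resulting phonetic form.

/a/ (word-initial): before a voiced consonant, so rule 1 applies → [aː].
/d/ (between /a/ and /i/) fails the environment for rule 2, so it stays [d].
/i/ (between /d/ and /w/) occurs before a voiced consonant → [iː] by rule 1.
Rule 1 applies to /e/ (between /w/ and /d/: before a voiced consonant) → [eː].
/d/ (between /e/ and /o/) is in the target of rule 2 but the environment (word-finally) is not met → [d].
/o/ (between /d/ and /t/) is in the target of rule 1 but the environment (before a voiced consonant) is not met → [o].
/t/ (word-final): rule 3 targets it, but not word-initially → unchanged [t].

[aːdiːweːdot]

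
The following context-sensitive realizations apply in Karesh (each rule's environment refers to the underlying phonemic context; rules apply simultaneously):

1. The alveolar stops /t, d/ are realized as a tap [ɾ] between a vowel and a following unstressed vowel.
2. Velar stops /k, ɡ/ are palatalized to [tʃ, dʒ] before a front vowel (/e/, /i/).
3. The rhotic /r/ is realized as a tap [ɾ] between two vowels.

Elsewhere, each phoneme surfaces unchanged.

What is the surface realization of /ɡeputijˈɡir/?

Rule 2 applies to /ɡ/ (word-initial: before a front vowel) → [dʒ].
/t/ (between /u/ and /i/) occurs between a vowel and a following unstressed vowel → [ɾ] by rule 1.
Rule 2 applies to /ɡ/ (between /j/ and /i/: before a front vowel) → [dʒ].
/r/ (word-final) fails the environment for rule 3, so it stays [r].

[dʒepuɾijˈdʒir]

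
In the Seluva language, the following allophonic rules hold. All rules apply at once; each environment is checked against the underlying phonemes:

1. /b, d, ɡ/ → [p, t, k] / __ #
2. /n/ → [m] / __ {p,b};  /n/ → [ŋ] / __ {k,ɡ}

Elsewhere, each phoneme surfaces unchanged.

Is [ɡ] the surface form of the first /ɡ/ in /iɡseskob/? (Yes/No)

/ɡ/ — between /i/ and /s/; rule 1 does not apply here → [ɡ].
The actual realization is [ɡ], which matches [ɡ].

Yes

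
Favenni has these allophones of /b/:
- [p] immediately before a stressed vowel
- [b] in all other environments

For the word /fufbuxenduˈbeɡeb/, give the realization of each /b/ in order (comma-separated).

Occurrence 1 (position 4): no conditioning environment matches → elsewhere allophone [b].
Occurrence 2 (position 11): immediately before a stressed vowel → [p].
Occurrence 3 (position 15): no conditioning environment matches → elsewhere allophone [b].

[b], [p], [b]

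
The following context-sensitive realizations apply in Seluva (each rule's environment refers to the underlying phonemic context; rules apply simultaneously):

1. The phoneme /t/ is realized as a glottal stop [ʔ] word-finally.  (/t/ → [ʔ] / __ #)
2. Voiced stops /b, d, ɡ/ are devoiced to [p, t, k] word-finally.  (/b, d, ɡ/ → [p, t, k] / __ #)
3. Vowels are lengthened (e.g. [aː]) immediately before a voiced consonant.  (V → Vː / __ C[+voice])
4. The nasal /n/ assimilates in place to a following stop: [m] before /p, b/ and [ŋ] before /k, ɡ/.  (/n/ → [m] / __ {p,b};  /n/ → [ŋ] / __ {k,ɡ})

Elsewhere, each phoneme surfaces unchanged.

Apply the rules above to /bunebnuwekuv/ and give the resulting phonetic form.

[buːneːbnuːwekuːv]

/b/ (word-initial) is in the target of rule 2 but the environment (word-finally) is not met → [b].
/u/ meets the environment for rule 3 (before a voiced consonant) → [uː].
/n/ (between /u/ and /e/) is in the target of rule 4 but the environment (before a labial or velar stop) is not met → [n].
/e/ meets the environment for rule 3 (before a voiced consonant) → [eː].
/b/ (between /e/ and /n/) is in the target of rule 2 but the environment (word-finally) is not met → [b].
/n/ — between /b/ and /u/; rule 4 does not apply here → [n].
/u/ (between /n/ and /w/): before a voiced consonant, so rule 3 applies → [uː].
/w/ stays [w].
/e/ (between /w/ and /k/): rule 3 targets it, but not before a voiced consonant → unchanged [e].
/k/ — not in any rule's target class → [k].
/u/ — between /k/ and /v/, before a voiced consonant — surfaces as [uː] (rule 3).
/v/ — not in any rule's target class → [v].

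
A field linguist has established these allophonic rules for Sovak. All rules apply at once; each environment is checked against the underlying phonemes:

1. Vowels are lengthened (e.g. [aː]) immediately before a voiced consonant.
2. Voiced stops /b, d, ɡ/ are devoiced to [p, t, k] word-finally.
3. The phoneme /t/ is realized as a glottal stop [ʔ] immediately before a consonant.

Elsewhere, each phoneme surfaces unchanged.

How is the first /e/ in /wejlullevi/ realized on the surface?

/e/ (between /w/ and /j/): before a voiced consonant, so rule 1 applies → [eː].

[eː]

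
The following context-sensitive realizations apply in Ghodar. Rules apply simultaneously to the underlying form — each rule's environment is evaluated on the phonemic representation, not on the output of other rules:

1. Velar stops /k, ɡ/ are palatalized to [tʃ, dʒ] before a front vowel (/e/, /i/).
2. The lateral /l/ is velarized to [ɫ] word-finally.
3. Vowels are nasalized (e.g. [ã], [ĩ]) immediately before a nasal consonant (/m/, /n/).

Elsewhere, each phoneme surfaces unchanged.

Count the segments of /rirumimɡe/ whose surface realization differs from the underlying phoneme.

3

Segments that undergo a rule: /u/ → [ũ] (rule 3); /i/ → [ĩ] (rule 3); /ɡ/ → [dʒ] (rule 1).
All other segments surface unchanged.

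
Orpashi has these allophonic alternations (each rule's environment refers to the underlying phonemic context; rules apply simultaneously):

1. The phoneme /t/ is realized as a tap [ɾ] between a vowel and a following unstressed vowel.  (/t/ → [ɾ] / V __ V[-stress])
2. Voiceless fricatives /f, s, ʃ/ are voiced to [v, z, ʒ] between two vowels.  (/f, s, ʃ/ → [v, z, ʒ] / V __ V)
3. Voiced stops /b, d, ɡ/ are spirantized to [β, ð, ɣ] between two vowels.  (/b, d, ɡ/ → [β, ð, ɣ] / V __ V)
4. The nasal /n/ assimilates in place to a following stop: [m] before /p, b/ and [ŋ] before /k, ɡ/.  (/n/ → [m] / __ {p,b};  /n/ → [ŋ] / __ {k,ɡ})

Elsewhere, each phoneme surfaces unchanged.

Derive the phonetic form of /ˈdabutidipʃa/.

[ˈdaβuɾiðipʃa]

/d/ (word-initial) is in the target of rule 3 but the environment (between two vowels) is not met → [d].
/b/ (between /a/ and /u/): between two vowels, so rule 3 applies → [β].
Rule 1 applies to /t/ (between /u/ and /i/: between a vowel and a following unstressed vowel) → [ɾ].
/d/ — between /i/ and /i/, between two vowels — surfaces as [ð] (rule 3).
/ʃ/ (between /p/ and /a/): rule 2 targets it, but not between two vowels → unchanged [ʃ].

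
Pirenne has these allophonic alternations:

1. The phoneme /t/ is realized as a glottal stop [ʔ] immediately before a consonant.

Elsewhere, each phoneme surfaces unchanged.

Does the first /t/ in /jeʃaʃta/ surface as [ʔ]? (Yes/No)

/t/ — between /ʃ/ and /a/; rule 1 does not apply here → [t].
The actual realization is [t], not [ʔ].

No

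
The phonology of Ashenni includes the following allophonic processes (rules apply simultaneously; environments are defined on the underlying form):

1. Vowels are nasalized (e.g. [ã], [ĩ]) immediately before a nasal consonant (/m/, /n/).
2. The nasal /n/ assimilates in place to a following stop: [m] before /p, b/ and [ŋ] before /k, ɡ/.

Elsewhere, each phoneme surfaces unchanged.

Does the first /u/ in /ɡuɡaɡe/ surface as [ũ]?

/u/ (between /ɡ/ and /ɡ/) fails the environment for rule 1, so it stays [u].
The actual realization is [u], not [ũ].

No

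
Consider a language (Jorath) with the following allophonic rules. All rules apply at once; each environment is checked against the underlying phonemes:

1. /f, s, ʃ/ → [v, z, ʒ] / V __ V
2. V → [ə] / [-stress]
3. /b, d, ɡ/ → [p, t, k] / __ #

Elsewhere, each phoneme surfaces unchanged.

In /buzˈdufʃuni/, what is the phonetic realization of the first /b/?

[b]

/b/ (word-initial) is in the target of rule 3 but the environment (word-finally) is not met → [b].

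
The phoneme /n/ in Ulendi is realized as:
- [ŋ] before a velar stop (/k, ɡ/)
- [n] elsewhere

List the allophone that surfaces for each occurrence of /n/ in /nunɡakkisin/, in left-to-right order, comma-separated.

Occurrence 1 (position 1): no conditioning environment matches → elsewhere allophone [n].
Occurrence 2 (position 3): before a velar stop → [ŋ].
Occurrence 3 (position 11): no conditioning environment matches → elsewhere allophone [n].

[n], [ŋ], [n]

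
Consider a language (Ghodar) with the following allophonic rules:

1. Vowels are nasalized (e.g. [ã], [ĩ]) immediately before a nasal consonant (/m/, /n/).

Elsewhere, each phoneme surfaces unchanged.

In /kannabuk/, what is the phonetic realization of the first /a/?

Rule 1 applies to /a/ (between /k/ and /n/: before a nasal consonant) → [ã].

[ã]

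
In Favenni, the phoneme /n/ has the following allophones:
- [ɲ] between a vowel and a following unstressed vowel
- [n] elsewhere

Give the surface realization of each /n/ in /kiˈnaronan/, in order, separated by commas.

Occurrence 1 (position 3): no conditioning environment matches → elsewhere allophone [n].
Occurrence 2 (position 7): between a vowel and a following unstressed vowel → [ɲ].
Occurrence 3 (position 9): no conditioning environment matches → elsewhere allophone [n].

[n], [ɲ], [n]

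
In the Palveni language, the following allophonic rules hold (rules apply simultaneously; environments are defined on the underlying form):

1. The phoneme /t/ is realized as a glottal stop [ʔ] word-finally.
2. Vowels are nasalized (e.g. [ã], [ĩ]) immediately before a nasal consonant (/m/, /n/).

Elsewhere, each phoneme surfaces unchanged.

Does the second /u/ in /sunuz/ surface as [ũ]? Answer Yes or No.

/u/ — between /n/ and /z/; rule 2 does not apply here → [u].
The actual realization is [u], not [ũ].

No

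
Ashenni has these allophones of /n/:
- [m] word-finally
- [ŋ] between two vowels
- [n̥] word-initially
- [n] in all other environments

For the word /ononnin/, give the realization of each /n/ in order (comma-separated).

Occurrence 1 (position 2): between two vowels → [ŋ].
Occurrence 2 (position 4): no conditioning environment matches → elsewhere allophone [n].
Occurrence 3 (position 5): no conditioning environment matches → elsewhere allophone [n].
Occurrence 4 (position 7): word-finally → [m].

[ŋ], [n], [n], [m]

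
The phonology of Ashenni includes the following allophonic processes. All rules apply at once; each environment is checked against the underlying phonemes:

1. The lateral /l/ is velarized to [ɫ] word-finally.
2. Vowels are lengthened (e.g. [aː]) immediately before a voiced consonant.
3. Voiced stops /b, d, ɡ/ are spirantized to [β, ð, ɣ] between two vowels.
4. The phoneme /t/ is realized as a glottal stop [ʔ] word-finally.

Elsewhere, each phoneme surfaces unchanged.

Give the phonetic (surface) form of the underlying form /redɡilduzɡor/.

Rule 2 applies to /e/ (between /r/ and /d/: before a voiced consonant) → [eː].
/d/ (between /e/ and /ɡ/): rule 3 targets it, but not between two vowels → unchanged [d].
/ɡ/ (between /d/ and /i/) fails the environment for rule 3, so it stays [ɡ].
/i/ (between /ɡ/ and /l/): before a voiced consonant, so rule 2 applies → [iː].
/l/ (between /i/ and /d/): rule 1 targets it, but not word-finally → unchanged [l].
/d/ (between /l/ and /u/) fails the environment for rule 3, so it stays [d].
/u/ (between /d/ and /z/): before a voiced consonant, so rule 2 applies → [uː].
/ɡ/ (between /z/ and /o/): rule 3 targets it, but not between two vowels → unchanged [ɡ].
/o/ (between /ɡ/ and /r/) occurs before a voiced consonant → [oː] by rule 2.

[reːdɡiːlduːzɡoːr]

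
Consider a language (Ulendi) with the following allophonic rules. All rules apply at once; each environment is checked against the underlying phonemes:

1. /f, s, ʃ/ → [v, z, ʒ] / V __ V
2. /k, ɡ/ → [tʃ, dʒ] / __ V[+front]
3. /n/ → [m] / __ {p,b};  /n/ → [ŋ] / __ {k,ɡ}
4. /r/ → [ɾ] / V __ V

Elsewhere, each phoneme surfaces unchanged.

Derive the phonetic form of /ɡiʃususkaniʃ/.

[dʒiʒuzuskaniʃ]

/ɡ/ (word-initial) occurs before a front vowel → [dʒ] by rule 2.
/i/ (between /ɡ/ and /ʃ/) is unaffected → [i].
/ʃ/ — between /i/ and /u/, between two vowels — surfaces as [ʒ] (rule 1).
/u/ (between /ʃ/ and /s/) is unaffected → [u].
/s/ meets the environment for rule 1 (between two vowels) → [z].
/u/ (between /s/ and /s/): no rule targets it → [u].
/s/ (between /u/ and /k/) fails the environment for rule 1, so it stays [s].
/k/ (between /s/ and /a/) fails the environment for rule 2, so it stays [k].
/a/ (between /k/ and /n/) is unaffected → [a].
/n/ (between /a/ and /i/) fails the environment for rule 3, so it stays [n].
/i/ stays [i].
/ʃ/ — word-final; rule 1 does not apply here → [ʃ].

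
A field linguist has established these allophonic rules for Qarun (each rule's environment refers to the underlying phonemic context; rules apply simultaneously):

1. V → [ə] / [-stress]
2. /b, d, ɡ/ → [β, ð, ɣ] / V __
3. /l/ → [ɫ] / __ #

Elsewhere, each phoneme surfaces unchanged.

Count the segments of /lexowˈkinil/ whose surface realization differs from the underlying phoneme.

4

Segments that undergo a rule: /e/ → [ə] (rule 1); /o/ → [ə] (rule 1); /i/ → [ə] (rule 1); /l/ → [ɫ] (rule 3).
All other segments surface unchanged.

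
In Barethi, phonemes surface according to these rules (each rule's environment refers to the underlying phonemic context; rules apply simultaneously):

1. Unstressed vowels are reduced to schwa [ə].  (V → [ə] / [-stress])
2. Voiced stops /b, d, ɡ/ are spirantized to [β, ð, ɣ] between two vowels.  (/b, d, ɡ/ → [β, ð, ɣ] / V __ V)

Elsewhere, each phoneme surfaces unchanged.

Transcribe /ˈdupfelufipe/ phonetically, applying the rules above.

/d/ (word-initial) is in the target of rule 2 but the environment (between two vowels) is not met → [d].
/u/ (between /d/ and /p/) is in the target of rule 1 but the environment (in an unstressed syllable) is not met → [u].
/p/ stays [p].
/f/ (between /p/ and /e/) is unaffected → [f].
/e/ (between /f/ and /l/): in an unstressed syllable, so rule 1 applies → [ə].
/l/ — not in any rule's target class → [l].
/u/ (between /l/ and /f/): in an unstressed syllable, so rule 1 applies → [ə].
/f/ (between /u/ and /i/) is unaffected → [f].
/i/ (between /f/ and /p/): in an unstressed syllable, so rule 1 applies → [ə].
/p/ stays [p].
Rule 1 applies to /e/ (word-final: in an unstressed syllable) → [ə].

[ˈdupfələfəpə]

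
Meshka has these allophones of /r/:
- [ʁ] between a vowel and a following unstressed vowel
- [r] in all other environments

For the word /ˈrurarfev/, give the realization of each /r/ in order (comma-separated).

Occurrence 1 (position 1): no conditioning environment matches → elsewhere allophone [r].
Occurrence 2 (position 3): between a vowel and a following unstressed vowel → [ʁ].
Occurrence 3 (position 5): no conditioning environment matches → elsewhere allophone [r].

[r], [ʁ], [r]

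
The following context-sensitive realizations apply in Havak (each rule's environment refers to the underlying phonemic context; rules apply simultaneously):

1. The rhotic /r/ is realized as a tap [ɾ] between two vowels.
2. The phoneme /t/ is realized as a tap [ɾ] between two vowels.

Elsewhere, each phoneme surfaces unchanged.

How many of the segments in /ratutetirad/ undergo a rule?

Segments that undergo a rule: /t/ → [ɾ] (rule 2); /t/ → [ɾ] (rule 2); /t/ → [ɾ] (rule 2); /r/ → [ɾ] (rule 1).
All other segments surface unchanged.

4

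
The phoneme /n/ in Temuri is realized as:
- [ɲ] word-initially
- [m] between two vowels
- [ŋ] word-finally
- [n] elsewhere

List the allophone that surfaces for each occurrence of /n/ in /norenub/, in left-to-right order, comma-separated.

[ɲ], [m]

Occurrence 1 (position 1): word-initially → [ɲ].
Occurrence 2 (position 5): between two vowels → [m].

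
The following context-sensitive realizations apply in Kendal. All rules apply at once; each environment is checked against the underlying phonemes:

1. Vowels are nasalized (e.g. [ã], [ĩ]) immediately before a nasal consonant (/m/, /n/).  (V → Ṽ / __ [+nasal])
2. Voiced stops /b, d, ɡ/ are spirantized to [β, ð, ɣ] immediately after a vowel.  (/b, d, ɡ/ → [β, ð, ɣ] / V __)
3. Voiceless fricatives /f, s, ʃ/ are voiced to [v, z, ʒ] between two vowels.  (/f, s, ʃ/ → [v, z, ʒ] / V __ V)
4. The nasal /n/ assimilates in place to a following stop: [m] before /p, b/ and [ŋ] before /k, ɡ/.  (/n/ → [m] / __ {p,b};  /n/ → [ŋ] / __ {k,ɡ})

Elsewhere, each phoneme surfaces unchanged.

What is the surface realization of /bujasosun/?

[bujazozũn]

/b/ (word-initial) fails the environment for rule 2, so it stays [b].
/u/ (between /b/ and /j/): rule 1 targets it, but not before a nasal consonant → unchanged [u].
/j/ (between /u/ and /a/) is unaffected → [j].
/a/ (between /j/ and /s/) fails the environment for rule 1, so it stays [a].
/s/ — between /a/ and /o/, between two vowels — surfaces as [z] (rule 3).
/o/ (between /s/ and /s/) fails the environment for rule 1, so it stays [o].
Rule 3 applies to /s/ (between /o/ and /u/: between two vowels) → [z].
/u/ (between /s/ and /n/): before a nasal consonant, so rule 1 applies → [ũ].
/n/ — word-final; rule 4 does not apply here → [n].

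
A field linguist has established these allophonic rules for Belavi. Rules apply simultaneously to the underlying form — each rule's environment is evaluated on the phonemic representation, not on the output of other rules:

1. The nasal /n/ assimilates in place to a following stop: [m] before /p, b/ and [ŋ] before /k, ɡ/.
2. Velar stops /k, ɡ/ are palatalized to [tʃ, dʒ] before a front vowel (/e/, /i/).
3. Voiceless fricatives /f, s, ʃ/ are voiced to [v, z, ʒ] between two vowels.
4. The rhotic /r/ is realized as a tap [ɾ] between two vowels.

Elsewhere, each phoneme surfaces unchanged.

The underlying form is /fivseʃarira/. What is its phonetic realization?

[fivseʒaɾiɾa]

/f/ (word-initial): rule 3 targets it, but not between two vowels → unchanged [f].
/i/ — not in any rule's target class → [i].
/v/ (between /i/ and /s/): no rule targets it → [v].
/s/ (between /v/ and /e/) fails the environment for rule 3, so it stays [s].
/e/ stays [e].
Rule 3 applies to /ʃ/ (between /e/ and /a/: between two vowels) → [ʒ].
/a/ stays [a].
/r/ (between /a/ and /i/) occurs between two vowels → [ɾ] by rule 4.
/i/ (between /r/ and /r/) is unaffected → [i].
/r/ (between /i/ and /a/) occurs between two vowels → [ɾ] by rule 4.
/a/ (word-final): no rule targets it → [a].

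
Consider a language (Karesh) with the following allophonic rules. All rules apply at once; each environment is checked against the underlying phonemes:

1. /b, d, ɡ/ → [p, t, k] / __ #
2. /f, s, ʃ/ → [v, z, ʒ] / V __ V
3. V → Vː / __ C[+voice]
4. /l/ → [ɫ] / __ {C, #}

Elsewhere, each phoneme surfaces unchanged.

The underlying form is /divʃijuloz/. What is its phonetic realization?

/d/ — word-initial; rule 1 does not apply here → [d].
/i/ meets the environment for rule 3 (before a voiced consonant) → [iː].
/ʃ/ (between /v/ and /i/) fails the environment for rule 2, so it stays [ʃ].
/i/ meets the environment for rule 3 (before a voiced consonant) → [iː].
/u/ meets the environment for rule 3 (before a voiced consonant) → [uː].
/l/ — between /u/ and /o/; rule 4 does not apply here → [l].
/o/ meets the environment for rule 3 (before a voiced consonant) → [oː].

[diːvʃiːjuːloːz]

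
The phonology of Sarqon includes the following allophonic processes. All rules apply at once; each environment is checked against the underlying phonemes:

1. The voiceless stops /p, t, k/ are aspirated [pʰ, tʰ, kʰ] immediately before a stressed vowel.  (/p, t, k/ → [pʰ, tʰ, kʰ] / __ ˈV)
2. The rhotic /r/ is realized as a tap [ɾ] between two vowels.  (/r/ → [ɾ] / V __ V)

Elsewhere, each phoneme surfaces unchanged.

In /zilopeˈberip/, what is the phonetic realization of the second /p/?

/p/ (word-final) is in the target of rule 1 but the environment (immediately before a stressed vowel) is not met → [p].

[p]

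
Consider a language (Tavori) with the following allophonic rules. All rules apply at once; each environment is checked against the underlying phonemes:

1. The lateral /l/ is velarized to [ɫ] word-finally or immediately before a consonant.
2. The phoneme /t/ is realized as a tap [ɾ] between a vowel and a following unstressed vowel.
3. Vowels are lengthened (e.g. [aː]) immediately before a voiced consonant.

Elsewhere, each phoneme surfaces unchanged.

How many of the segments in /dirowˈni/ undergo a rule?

2

Segments that undergo a rule: /i/ → [iː] (rule 3); /o/ → [oː] (rule 3).
All other segments surface unchanged.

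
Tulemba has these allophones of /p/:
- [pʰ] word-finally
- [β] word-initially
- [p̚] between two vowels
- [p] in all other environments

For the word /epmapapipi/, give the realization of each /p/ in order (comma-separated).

Occurrence 1 (position 2): no conditioning environment matches → elsewhere allophone [p].
Occurrence 2 (position 5): between two vowels → [p̚].
Occurrence 3 (position 7): between two vowels → [p̚].
Occurrence 4 (position 9): between two vowels → [p̚].

[p], [p̚], [p̚], [p̚]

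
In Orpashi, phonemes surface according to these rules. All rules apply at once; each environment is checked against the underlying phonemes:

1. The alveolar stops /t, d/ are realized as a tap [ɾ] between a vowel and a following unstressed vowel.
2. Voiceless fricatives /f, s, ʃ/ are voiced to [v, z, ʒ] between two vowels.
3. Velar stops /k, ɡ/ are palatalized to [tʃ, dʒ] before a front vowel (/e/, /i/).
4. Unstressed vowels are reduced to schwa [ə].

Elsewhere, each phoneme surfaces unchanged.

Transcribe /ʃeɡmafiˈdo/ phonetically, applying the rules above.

/ʃ/ (word-initial) is in the target of rule 2 but the environment (between two vowels) is not met → [ʃ].
/e/ — between /ʃ/ and /ɡ/, in an unstressed syllable — surfaces as [ə] (rule 4).
/ɡ/ (between /e/ and /m/) fails the environment for rule 3, so it stays [ɡ].
/m/ — not in any rule's target class → [m].
/a/ (between /m/ and /f/) occurs in an unstressed syllable → [ə] by rule 4.
/f/ (between /a/ and /i/): between two vowels, so rule 2 applies → [v].
/i/ (between /f/ and /d/): in an unstressed syllable, so rule 4 applies → [ə].
/d/ — between /i/ and /o/; rule 1 does not apply here → [d].
/o/ — word-final; rule 4 does not apply here → [o].

[ʃəɡməvəˈdo]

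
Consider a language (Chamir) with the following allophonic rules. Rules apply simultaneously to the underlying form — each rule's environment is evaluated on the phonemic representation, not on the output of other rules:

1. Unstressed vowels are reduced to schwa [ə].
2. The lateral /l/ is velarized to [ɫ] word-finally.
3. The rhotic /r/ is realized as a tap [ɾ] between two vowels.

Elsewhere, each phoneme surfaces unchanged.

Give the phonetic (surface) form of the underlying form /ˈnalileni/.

[ˈnalələnə]

/a/ (between /n/ and /l/) fails the environment for rule 1, so it stays [a].
/l/ — between /a/ and /i/; rule 2 does not apply here → [l].
/i/ meets the environment for rule 1 (in an unstressed syllable) → [ə].
/l/ (between /i/ and /e/) is in the target of rule 2 but the environment (word-finally) is not met → [l].
Rule 1 applies to /e/ (between /l/ and /n/: in an unstressed syllable) → [ə].
/i/ — word-final, in an unstressed syllable — surfaces as [ə] (rule 1).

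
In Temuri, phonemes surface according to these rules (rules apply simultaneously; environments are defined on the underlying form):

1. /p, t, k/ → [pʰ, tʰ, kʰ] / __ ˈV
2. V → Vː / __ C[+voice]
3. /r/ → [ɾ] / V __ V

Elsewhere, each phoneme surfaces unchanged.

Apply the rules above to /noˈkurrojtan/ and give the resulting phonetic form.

[noˈkʰuːrroːjtaːn]

/n/ stays [n].
/o/ (between /n/ and /k/) is in the target of rule 2 but the environment (before a voiced consonant) is not met → [o].
/k/ (between /o/ and /u/): immediately before a stressed vowel, so rule 1 applies → [kʰ].
Rule 2 applies to /u/ (between /k/ and /r/: before a voiced consonant) → [uː].
/r/ (between /u/ and /r/) is in the target of rule 3 but the environment (between two vowels) is not met → [r].
/r/ — between /r/ and /o/; rule 3 does not apply here → [r].
/o/ — between /r/ and /j/, before a voiced consonant — surfaces as [oː] (rule 2).
/j/ (between /o/ and /t/) is unaffected → [j].
/t/ (between /j/ and /a/) fails the environment for rule 1, so it stays [t].
/a/ (between /t/ and /n/) occurs before a voiced consonant → [aː] by rule 2.
/n/ — not in any rule's target class → [n].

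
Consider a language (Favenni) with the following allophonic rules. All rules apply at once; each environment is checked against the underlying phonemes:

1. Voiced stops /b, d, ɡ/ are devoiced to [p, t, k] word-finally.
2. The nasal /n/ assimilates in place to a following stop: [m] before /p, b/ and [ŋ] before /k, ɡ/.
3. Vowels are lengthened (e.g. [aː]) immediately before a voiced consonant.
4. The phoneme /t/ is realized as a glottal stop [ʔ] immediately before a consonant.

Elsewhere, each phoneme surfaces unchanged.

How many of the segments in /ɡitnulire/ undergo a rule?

3

Segments that undergo a rule: /t/ → [ʔ] (rule 4); /u/ → [uː] (rule 3); /i/ → [iː] (rule 3).
All other segments surface unchanged.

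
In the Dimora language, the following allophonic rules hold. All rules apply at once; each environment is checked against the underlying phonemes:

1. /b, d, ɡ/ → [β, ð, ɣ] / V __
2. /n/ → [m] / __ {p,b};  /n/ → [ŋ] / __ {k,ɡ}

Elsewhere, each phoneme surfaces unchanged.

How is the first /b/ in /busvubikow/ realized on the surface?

[b]

/b/ — word-initial; rule 1 does not apply here → [b].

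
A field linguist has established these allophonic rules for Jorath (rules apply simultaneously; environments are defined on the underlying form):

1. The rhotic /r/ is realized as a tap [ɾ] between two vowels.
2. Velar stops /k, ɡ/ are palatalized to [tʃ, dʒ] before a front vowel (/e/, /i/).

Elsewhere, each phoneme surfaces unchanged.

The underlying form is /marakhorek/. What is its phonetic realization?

[maɾakhoɾek]

/m/ (word-initial): no rule targets it → [m].
/a/ stays [a].
/r/ — between /a/ and /a/, between two vowels — surfaces as [ɾ] (rule 1).
/a/ (between /r/ and /k/) is unaffected → [a].
/k/ (between /a/ and /h/): rule 2 targets it, but not before a front vowel → unchanged [k].
/h/ (between /k/ and /o/): no rule targets it → [h].
/o/ stays [o].
/r/ (between /o/ and /e/) occurs between two vowels → [ɾ] by rule 1.
/e/ — not in any rule's target class → [e].
/k/ (word-final) fails the environment for rule 2, so it stays [k].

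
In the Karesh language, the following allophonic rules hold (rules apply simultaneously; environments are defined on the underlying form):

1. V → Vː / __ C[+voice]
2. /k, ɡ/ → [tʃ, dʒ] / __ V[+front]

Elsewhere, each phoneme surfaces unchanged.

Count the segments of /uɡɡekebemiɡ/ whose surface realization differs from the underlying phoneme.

6

Segments that undergo a rule: /u/ → [uː] (rule 1); /ɡ/ → [dʒ] (rule 2); /k/ → [tʃ] (rule 2); /e/ → [eː] (rule 1); /e/ → [eː] (rule 1); /i/ → [iː] (rule 1).
All other segments surface unchanged.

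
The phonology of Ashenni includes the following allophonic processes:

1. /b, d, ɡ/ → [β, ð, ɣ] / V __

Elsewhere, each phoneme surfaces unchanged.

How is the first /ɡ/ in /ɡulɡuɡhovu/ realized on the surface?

/ɡ/ (word-initial) fails the environment for rule 1, so it stays [ɡ].

[ɡ]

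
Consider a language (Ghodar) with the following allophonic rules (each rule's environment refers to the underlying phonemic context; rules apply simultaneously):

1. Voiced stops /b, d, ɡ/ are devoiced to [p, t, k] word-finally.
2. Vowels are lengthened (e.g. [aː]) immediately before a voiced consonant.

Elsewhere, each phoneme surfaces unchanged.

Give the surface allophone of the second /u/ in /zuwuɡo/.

[uː]

/u/ meets the environment for rule 2 (before a voiced consonant) → [uː].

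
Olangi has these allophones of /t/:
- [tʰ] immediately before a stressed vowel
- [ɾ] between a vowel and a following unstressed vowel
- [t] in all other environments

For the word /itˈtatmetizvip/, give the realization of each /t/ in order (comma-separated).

Occurrence 1 (position 2): no conditioning environment matches → elsewhere allophone [t].
Occurrence 2 (position 3): immediately before a stressed vowel → [tʰ].
Occurrence 3 (position 5): no conditioning environment matches → elsewhere allophone [t].
Occurrence 4 (position 8): between a vowel and an unstressed vowel → [ɾ].

[t], [tʰ], [t], [ɾ]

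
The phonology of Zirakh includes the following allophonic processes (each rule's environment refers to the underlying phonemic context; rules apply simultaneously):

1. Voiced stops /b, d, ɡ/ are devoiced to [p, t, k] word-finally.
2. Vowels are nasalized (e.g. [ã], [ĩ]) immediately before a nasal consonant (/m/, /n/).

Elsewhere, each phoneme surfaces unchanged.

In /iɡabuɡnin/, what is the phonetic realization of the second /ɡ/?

[ɡ]

/ɡ/ (between /u/ and /n/) fails the environment for rule 1, so it stays [ɡ].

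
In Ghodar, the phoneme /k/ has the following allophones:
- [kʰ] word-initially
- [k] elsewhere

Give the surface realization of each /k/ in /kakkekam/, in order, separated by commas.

Occurrence 1 (position 1): word-initially → [kʰ].
Occurrence 2 (position 3): no conditioning environment matches → elsewhere allophone [k].
Occurrence 3 (position 4): no conditioning environment matches → elsewhere allophone [k].
Occurrence 4 (position 6): no conditioning environment matches → elsewhere allophone [k].

[kʰ], [k], [k], [k]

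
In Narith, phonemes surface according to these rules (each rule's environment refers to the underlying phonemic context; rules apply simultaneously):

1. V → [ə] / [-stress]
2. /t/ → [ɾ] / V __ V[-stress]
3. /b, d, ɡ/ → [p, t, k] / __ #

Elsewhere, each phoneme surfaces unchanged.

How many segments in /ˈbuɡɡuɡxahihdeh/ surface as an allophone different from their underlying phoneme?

Segments that undergo a rule: /u/ → [ə] (rule 1); /a/ → [ə] (rule 1); /i/ → [ə] (rule 1); /e/ → [ə] (rule 1).
All other segments surface unchanged.

4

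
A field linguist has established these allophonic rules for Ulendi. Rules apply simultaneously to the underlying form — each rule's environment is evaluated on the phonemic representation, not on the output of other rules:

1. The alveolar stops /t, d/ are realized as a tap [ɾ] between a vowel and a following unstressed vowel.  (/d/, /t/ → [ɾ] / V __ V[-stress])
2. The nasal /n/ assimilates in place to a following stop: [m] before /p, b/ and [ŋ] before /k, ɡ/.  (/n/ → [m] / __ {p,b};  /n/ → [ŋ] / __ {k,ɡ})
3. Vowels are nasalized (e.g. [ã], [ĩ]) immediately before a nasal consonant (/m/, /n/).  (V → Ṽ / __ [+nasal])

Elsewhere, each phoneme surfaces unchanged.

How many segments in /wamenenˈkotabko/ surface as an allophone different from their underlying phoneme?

5

Segments that undergo a rule: /a/ → [ã] (rule 3); /e/ → [ẽ] (rule 3); /e/ → [ẽ] (rule 3); /n/ → [ŋ] (rule 2); /t/ → [ɾ] (rule 1).
All other segments surface unchanged.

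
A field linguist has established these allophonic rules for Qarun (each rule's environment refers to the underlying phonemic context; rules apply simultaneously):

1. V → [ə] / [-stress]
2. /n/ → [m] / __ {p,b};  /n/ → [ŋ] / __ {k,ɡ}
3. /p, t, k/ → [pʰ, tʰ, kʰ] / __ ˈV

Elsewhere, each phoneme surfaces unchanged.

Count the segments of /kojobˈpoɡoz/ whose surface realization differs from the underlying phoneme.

4

Segments that undergo a rule: /o/ → [ə] (rule 1); /o/ → [ə] (rule 1); /p/ → [pʰ] (rule 3); /o/ → [ə] (rule 1).
All other segments surface unchanged.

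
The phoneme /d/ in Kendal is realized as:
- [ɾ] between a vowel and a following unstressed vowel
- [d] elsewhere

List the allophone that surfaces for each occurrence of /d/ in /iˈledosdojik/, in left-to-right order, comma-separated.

Occurrence 1 (position 4): between a vowel and a following unstressed vowel → [ɾ].
Occurrence 2 (position 7): no conditioning environment matches → elsewhere allophone [d].

[ɾ], [d]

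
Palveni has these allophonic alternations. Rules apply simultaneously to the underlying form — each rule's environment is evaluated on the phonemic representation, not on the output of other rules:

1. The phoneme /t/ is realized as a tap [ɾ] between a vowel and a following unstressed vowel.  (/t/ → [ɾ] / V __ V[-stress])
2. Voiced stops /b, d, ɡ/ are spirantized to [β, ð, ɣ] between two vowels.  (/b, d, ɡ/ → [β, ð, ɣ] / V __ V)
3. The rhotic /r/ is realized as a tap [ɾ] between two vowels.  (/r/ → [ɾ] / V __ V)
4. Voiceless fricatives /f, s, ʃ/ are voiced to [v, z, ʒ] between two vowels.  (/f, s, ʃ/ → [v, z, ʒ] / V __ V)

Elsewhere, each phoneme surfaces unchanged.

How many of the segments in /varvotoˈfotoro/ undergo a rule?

4

Segments that undergo a rule: /t/ → [ɾ] (rule 1); /f/ → [v] (rule 4); /t/ → [ɾ] (rule 1); /r/ → [ɾ] (rule 3).
All other segments surface unchanged.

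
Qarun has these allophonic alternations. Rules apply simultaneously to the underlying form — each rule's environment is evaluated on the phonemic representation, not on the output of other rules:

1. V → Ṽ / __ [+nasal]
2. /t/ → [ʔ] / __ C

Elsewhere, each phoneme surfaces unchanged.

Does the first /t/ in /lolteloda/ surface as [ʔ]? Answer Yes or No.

No

/t/ (between /l/ and /e/) fails the environment for rule 2, so it stays [t].
The actual realization is [t], not [ʔ].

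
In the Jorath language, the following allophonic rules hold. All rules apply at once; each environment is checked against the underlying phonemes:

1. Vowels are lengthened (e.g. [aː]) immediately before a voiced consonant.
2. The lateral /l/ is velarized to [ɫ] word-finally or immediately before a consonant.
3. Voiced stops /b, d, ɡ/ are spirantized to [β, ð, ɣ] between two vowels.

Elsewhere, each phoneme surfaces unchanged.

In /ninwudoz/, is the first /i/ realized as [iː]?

Yes

/i/ (between /n/ and /n/) occurs before a voiced consonant → [iː] by rule 1.
The actual realization is [iː], which matches [iː].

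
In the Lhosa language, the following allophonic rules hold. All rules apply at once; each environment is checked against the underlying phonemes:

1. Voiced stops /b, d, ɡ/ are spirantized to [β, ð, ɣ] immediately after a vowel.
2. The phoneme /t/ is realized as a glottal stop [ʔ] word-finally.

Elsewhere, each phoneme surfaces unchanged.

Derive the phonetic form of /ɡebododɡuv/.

[ɡeβoðoðɡuv]

/ɡ/ — word-initial; rule 1 does not apply here → [ɡ].
/b/ — between /e/ and /o/, immediately after a vowel — surfaces as [β] (rule 1).
/d/ — between /o/ and /o/, immediately after a vowel — surfaces as [ð] (rule 1).
/d/ (between /o/ and /ɡ/) occurs immediately after a vowel → [ð] by rule 1.
/ɡ/ — between /d/ and /u/; rule 1 does not apply here → [ɡ].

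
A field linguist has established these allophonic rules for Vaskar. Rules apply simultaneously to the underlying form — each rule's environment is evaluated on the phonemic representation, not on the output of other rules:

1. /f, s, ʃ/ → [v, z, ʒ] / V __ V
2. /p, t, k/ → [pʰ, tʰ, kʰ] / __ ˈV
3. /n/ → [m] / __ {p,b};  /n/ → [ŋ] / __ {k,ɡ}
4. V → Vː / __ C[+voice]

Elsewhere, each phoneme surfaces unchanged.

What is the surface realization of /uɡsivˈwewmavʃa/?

Rule 4 applies to /u/ (word-initial: before a voiced consonant) → [uː].
/ɡ/ (between /u/ and /s/) is unaffected → [ɡ].
/s/ — between /ɡ/ and /i/; rule 1 does not apply here → [s].
/i/ (between /s/ and /v/): before a voiced consonant, so rule 4 applies → [iː].
/v/ — not in any rule's target class → [v].
/w/ — not in any rule's target class → [w].
/e/ meets the environment for rule 4 (before a voiced consonant) → [eː].
/w/ (between /e/ and /m/) is unaffected → [w].
/m/ stays [m].
Rule 4 applies to /a/ (between /m/ and /v/: before a voiced consonant) → [aː].
/v/ (between /a/ and /ʃ/): no rule targets it → [v].
/ʃ/ (between /v/ and /a/) is in the target of rule 1 but the environment (between two vowels) is not met → [ʃ].
/a/ (word-final) fails the environment for rule 4, so it stays [a].

[uːɡsiːvˈweːwmaːvʃa]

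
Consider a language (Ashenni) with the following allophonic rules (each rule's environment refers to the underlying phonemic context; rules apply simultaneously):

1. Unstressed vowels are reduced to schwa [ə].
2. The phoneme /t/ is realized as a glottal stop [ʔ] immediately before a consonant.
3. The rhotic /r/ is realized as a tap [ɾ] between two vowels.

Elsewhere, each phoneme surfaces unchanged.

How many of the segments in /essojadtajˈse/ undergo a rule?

4

Segments that undergo a rule: /e/ → [ə] (rule 1); /o/ → [ə] (rule 1); /a/ → [ə] (rule 1); /a/ → [ə] (rule 1).
All other segments surface unchanged.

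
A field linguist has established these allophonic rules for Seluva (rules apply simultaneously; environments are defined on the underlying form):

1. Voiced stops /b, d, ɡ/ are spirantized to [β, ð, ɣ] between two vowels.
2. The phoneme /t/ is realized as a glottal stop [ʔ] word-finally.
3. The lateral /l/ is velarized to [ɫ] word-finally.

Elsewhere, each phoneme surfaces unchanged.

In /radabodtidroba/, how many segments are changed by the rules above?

Segments that undergo a rule: /d/ → [ð] (rule 1); /b/ → [β] (rule 1); /b/ → [β] (rule 1).
All other segments surface unchanged.

3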